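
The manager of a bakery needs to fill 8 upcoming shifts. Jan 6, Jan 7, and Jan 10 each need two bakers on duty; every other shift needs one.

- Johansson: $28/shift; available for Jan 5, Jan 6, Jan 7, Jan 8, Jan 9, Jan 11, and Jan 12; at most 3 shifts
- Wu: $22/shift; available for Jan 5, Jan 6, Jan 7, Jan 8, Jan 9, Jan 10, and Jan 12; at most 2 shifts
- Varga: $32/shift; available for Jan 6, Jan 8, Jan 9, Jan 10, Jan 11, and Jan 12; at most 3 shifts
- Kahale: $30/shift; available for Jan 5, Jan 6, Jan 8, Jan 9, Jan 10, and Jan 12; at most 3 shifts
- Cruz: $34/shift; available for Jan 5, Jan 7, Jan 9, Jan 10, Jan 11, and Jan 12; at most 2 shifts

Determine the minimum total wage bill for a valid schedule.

$314

Picking the cheapest available baker for each shift independently would cost $268, but that ignores the shift limits.
An optimal schedule: Jan 5→Wu, Jan 6→Kahale+Varga, Jan 7→Wu+Johansson, Jan 8→Johansson, Jan 9→Kahale, Jan 10→Kahale+Varga, Jan 11→Johansson, Jan 12→Varga.
Total: 22 + 30 + 32 + 22 + 28 + 28 + 30 + 30 + 32 + 28 + 32 = $314.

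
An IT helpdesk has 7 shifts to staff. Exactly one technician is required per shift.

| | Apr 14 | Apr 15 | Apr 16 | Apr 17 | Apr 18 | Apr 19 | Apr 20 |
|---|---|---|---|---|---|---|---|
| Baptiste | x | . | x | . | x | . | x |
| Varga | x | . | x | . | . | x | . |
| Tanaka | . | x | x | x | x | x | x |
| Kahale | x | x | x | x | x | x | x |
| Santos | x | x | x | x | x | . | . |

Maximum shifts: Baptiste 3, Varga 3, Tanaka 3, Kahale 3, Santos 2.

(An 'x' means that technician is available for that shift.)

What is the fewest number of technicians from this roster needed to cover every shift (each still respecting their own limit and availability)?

3

7 slots to fill and no one can take more than 3, so at least ⌈7/3⌉ = 3 technicians are needed.
Baptiste, Varga, and Tanaka alone can cover everything: Apr 14→Baptiste, Apr 15→Tanaka, Apr 16→Varga, Apr 17→Tanaka, Apr 18→Baptiste, Apr 19→Varga, Apr 20→Baptiste.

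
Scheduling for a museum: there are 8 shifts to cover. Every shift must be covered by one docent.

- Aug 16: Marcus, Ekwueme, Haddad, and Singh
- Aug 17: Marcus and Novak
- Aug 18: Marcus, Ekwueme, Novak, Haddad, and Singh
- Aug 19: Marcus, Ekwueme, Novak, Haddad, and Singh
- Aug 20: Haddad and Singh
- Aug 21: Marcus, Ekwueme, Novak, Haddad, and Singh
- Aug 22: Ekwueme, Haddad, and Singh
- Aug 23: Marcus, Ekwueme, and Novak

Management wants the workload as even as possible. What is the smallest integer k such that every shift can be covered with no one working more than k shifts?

With 5 docents and 8 worker-slots to fill, someone must work at least ⌈8/5⌉ = 2 shifts, so k ≥ 2.
k = 2 works: Aug 16→Ekwueme, Aug 17→Marcus, Aug 18→Novak, Aug 19→Novak, Aug 20→Haddad, Aug 21→Haddad, Aug 22→Ekwueme, Aug 23→Marcus.
Loads: Marcus 2, Ekwueme 2, Novak 2, Haddad 2, Singh 0 — all ≤ 2.

2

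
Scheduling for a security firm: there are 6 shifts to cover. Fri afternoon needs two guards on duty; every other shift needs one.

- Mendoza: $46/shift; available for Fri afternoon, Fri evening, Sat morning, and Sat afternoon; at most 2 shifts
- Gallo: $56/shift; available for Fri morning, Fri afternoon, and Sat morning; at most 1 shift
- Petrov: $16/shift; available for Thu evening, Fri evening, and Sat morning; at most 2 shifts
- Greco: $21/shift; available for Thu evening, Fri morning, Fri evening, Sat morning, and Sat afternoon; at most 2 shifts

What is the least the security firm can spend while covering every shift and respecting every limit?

$222

Fri afternoon can only be covered by Mendoza and Gallo, so that assignment is forced.
Picking the cheapest available guard for each shift independently would cost $192, but that ignores the shift limits.
An optimal schedule: Thu evening→Petrov, Fri morning→Greco, Fri afternoon→Mendoza+Gallo, Fri evening→Petrov, Sat morning→Greco, Sat afternoon→Mendoza.
Total: 16 + 21 + 46 + 56 + 16 + 21 + 46 = $222.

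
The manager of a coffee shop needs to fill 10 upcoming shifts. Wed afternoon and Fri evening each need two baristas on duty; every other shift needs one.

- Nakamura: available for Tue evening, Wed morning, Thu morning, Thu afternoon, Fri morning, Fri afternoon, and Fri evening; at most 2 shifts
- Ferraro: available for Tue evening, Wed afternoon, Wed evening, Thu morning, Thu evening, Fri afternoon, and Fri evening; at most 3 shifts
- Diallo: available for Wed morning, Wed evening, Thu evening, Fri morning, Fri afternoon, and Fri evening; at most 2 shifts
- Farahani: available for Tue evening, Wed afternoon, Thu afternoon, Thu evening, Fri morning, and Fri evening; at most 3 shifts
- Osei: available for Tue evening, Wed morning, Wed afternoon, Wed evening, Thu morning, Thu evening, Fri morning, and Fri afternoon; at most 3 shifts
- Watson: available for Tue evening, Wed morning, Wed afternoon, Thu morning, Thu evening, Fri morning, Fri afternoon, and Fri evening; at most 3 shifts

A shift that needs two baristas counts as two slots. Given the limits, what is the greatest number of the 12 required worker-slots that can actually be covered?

Total capacity across all baristas is 2+3+2+3+3+3 = 16, and 12 slots are needed, so at most 12 can be filled.
An assignment achieving 12: Tue evening→Farahani, Wed morning→Nakamura, Wed afternoon→Ferraro+Farahani, Wed evening→Ferraro, Thu morning→Ferraro, Thu afternoon→Nakamura, Thu evening→Diallo, Fri morning→Diallo, Fri afternoon→Osei, Fri evening→Farahani+Watson.
Loads: Nakamura 2/2, Ferraro 3/3, Diallo 2/2, Farahani 3/3, Osei 1/3, Watson 1/3.

12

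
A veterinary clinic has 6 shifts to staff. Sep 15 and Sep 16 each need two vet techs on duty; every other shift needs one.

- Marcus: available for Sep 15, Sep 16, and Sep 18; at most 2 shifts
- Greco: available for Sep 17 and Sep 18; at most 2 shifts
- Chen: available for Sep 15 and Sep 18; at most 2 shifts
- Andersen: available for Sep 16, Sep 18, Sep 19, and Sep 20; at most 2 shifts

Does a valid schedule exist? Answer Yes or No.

Total capacity is 8 and 8 slots are needed, so capacity alone doesn't rule it out.
Shifts {Sep 16, Sep 19, Sep 20} need 4 worker-slots in total, but the vet techs available for any of those shifts (Marcus and Andersen) can supply at most 3 among them. So no valid schedule exists.

No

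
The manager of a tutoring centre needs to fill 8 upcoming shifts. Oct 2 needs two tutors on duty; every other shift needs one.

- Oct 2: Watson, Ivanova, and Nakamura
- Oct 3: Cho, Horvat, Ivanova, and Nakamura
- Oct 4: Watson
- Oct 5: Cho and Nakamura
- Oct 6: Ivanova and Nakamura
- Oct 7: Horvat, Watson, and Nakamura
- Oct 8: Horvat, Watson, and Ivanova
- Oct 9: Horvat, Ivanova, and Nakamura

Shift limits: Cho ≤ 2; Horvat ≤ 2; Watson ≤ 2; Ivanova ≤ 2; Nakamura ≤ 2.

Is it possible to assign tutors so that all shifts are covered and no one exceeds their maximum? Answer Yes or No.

Oct 4 can only be covered by Watson, so that assignment is forced.
One valid schedule: Oct 2→Watson+Ivanova, Oct 3→Cho, Oct 4→Watson, Oct 5→Cho, Oct 6→Ivanova, Oct 7→Horvat, Oct 8→Horvat, Oct 9→Nakamura.
Loads: Cho 2/2, Horvat 2/2, Watson 2/2, Ivanova 2/2, Nakamura 1/2 — all within limits.

Yes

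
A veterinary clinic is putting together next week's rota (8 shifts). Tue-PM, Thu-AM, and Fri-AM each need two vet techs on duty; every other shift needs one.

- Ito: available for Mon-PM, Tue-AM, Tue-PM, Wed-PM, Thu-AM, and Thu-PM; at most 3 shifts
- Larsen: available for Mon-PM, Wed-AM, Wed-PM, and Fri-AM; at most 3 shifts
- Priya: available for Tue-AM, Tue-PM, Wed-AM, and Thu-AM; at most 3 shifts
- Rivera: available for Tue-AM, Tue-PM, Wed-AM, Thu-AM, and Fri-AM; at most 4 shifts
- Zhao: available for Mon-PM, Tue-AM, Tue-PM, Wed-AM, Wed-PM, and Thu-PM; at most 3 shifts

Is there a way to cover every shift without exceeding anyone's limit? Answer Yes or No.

Yes

Fri-AM can only be covered by Larsen and Rivera, so that assignment is forced.
One valid schedule: Mon-PM→Ito, Tue-AM→Priya, Tue-PM→Priya+Rivera, Wed-AM→Larsen, Wed-PM→Ito, Thu-AM→Priya+Rivera, Thu-PM→Ito, Fri-AM→Larsen+Rivera.
Loads: Ito 3/3, Larsen 2/3, Priya 3/3, Rivera 3/4, Zhao 0/3 — all within limits.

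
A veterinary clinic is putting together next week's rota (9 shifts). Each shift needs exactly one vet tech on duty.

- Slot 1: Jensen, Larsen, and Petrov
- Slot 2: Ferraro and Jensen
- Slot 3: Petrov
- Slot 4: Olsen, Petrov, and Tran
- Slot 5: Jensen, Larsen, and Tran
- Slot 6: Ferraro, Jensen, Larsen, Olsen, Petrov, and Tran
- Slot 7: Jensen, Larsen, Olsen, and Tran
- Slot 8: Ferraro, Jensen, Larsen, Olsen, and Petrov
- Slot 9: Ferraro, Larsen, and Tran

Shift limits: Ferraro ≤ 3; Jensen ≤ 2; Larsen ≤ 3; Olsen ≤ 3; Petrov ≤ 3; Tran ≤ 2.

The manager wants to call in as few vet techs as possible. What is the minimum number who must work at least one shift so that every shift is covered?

9 slots to fill and no one can take more than 3, so at least ⌈9/3⌉ = 3 vet techs are needed.
Ferraro, Larsen, and Petrov alone can cover everything: Slot 1→Larsen, Slot 2→Ferraro, Slot 3→Petrov, Slot 4→Petrov, Slot 5→Larsen, Slot 6→Ferraro, Slot 7→Larsen, Slot 8→Petrov, Slot 9→Ferraro.

3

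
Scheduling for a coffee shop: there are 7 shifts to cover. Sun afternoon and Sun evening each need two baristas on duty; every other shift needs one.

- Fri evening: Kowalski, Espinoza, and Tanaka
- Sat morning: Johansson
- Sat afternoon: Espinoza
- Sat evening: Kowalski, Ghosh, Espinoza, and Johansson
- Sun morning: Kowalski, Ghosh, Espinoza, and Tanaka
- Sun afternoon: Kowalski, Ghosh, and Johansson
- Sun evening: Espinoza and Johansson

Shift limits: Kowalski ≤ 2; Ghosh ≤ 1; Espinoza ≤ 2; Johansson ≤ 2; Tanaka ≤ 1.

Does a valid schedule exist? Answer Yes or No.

Total capacity is 2+1+2+2+1 = 8 but 9 worker-slots are needed — infeasible.

No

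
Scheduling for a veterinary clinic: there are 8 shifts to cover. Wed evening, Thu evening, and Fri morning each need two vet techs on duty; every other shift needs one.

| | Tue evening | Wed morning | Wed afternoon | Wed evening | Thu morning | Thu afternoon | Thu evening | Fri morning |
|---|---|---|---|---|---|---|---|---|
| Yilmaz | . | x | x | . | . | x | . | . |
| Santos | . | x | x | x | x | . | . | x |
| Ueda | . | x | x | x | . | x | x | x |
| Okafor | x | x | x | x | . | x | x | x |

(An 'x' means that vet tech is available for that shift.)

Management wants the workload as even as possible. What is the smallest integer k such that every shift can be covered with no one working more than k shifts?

With 4 vet techs and 11 worker-slots to fill, someone must work at least ⌈11/4⌉ = 3 shifts, so k ≥ 3.
k = 3 works: Tue evening→Okafor, Wed morning→Yilmaz, Wed afternoon→Yilmaz, Wed evening→Santos+Ueda, Thu morning→Santos, Thu afternoon→Yilmaz, Thu evening→Ueda+Okafor, Fri morning→Santos+Ueda.
Loads: Yilmaz 3, Santos 3, Ueda 3, Okafor 2 — all ≤ 3.

3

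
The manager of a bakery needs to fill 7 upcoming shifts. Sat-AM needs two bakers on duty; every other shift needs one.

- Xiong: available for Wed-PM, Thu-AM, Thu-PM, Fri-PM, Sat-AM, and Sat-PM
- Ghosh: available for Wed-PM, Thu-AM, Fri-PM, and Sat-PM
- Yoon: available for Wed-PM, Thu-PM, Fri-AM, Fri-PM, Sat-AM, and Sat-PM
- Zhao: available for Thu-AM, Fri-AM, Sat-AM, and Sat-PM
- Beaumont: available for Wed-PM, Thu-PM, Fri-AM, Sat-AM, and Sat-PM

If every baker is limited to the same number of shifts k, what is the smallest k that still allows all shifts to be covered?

With 5 bakers and 8 worker-slots to fill, someone must work at least ⌈8/5⌉ = 2 shifts, so k ≥ 2.
k = 2 works: Wed-PM→Ghosh, Thu-AM→Xiong, Thu-PM→Xiong, Fri-AM→Yoon, Fri-PM→Ghosh, Sat-AM→Zhao+Beaumont, Sat-PM→Yoon.
Loads: Xiong 2, Ghosh 2, Yoon 2, Zhao 1, Beaumont 1 — all ≤ 2.

2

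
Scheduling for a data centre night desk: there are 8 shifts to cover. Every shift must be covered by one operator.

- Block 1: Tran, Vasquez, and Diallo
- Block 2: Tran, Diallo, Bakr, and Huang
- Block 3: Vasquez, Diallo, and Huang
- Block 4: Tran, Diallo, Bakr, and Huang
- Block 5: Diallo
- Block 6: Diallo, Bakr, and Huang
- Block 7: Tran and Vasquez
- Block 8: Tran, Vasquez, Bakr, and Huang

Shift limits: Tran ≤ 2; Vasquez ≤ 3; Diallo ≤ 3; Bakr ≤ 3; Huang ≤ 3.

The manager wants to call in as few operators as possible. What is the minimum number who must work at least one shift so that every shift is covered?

3

8 slots to fill and no one can take more than 3, so at least ⌈8/3⌉ = 3 operators are needed.
Tran, Vasquez, and Diallo alone can cover everything: Block 1→Diallo, Block 2→Tran, Block 3→Vasquez, Block 4→Tran, Block 5→Diallo, Block 6→Diallo, Block 7→Vasquez, Block 8→Vasquez.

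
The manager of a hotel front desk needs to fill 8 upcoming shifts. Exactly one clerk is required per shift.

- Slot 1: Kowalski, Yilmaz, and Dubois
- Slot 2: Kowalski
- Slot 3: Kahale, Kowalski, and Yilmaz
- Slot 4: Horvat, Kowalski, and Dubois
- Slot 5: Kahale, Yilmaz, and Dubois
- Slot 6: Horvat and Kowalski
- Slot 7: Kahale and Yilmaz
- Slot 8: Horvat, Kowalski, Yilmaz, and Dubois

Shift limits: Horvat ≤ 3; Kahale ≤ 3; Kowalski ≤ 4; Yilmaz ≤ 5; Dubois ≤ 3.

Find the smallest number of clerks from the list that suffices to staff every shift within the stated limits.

8 slots to fill and no one can take more than 5, so at least ⌈8/5⌉ = 2 clerks are needed.
Kowalski and Yilmaz alone can cover everything: Slot 1→Kowalski, Slot 2→Kowalski, Slot 3→Yilmaz, Slot 4→Kowalski, Slot 5→Yilmaz, Slot 6→Kowalski, Slot 7→Yilmaz, Slot 8→Yilmaz.

2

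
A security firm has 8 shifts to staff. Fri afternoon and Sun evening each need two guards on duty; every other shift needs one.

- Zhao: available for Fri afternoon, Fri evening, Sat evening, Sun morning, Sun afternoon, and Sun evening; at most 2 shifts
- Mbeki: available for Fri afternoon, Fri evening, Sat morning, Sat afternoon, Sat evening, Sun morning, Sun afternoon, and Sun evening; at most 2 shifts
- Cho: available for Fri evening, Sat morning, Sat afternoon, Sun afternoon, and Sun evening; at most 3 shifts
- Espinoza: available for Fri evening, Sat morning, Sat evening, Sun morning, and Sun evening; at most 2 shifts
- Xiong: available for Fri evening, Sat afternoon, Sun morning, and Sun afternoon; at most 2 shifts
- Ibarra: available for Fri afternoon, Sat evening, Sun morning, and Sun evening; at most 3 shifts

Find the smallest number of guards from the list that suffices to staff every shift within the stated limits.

10 slots to fill and no one can take more than 3, so at least ⌈10/3⌉ = 4 guards are needed.
Zhao, Mbeki, Cho, and Ibarra alone can cover everything: Fri afternoon→Zhao+Ibarra, Fri evening→Cho, Sat morning→Mbeki, Sat afternoon→Mbeki, Sat evening→Zhao, Sun morning→Ibarra, Sun afternoon→Cho, Sun evening→Cho+Ibarra.

4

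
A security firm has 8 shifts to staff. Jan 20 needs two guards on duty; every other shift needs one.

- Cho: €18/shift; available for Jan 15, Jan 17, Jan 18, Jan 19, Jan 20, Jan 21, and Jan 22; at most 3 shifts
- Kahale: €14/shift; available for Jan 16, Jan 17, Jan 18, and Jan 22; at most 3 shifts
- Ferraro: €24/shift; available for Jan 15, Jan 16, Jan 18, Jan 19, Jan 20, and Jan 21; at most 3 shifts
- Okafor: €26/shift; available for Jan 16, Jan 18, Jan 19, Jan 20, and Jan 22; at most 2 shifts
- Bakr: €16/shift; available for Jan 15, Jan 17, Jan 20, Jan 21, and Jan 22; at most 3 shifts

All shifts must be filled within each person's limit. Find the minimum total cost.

€144

Picking the cheapest available guard for each shift independently would cost €140, but that ignores the shift limits.
An optimal schedule: Jan 15→Bakr, Jan 16→Kahale, Jan 17→Kahale, Jan 18→Kahale, Jan 19→Cho, Jan 20→Bakr+Cho, Jan 21→Bakr, Jan 22→Cho.
Total: 16 + 14 + 14 + 14 + 18 + 16 + 18 + 16 + 18 = €144.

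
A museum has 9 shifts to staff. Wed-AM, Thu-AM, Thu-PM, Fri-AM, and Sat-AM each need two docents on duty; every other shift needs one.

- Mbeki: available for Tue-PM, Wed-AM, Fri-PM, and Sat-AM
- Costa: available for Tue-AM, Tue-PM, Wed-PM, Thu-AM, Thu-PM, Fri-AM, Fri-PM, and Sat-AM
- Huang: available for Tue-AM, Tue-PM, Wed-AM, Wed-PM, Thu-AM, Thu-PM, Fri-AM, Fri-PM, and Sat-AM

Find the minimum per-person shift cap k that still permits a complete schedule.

With 3 docents and 14 worker-slots to fill, someone must work at least ⌈14/3⌉ = 5 shifts, so k ≥ 5.
k = 5 works: Tue-AM→Costa, Tue-PM→Mbeki, Wed-AM→Mbeki+Huang, Wed-PM→Costa, Thu-AM→Costa+Huang, Thu-PM→Costa+Huang, Fri-AM→Costa+Huang, Fri-PM→Mbeki, Sat-AM→Mbeki+Huang.
Loads: Mbeki 4, Costa 5, Huang 5 — all ≤ 5.

5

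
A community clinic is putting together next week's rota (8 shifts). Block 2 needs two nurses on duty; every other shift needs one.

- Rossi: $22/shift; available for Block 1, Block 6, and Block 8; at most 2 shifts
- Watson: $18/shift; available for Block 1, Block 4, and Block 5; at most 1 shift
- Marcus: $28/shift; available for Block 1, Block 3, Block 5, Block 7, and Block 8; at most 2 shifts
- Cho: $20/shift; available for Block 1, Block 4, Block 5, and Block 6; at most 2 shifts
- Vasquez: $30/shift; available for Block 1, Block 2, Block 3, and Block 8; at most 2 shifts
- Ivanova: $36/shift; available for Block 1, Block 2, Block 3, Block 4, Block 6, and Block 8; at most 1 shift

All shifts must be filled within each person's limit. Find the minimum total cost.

$224

Block 2 can only be covered by Vasquez and Ivanova, so that assignment is forced.
Block 7 can only be covered by Marcus, so that assignment is forced.
Picking the cheapest available nurse for each shift independently would cost $218, but that ignores the shift limits.
An optimal schedule: Block 1→Cho, Block 2→Vasquez+Ivanova, Block 3→Marcus, Block 4→Watson, Block 5→Cho, Block 6→Rossi, Block 7→Marcus, Block 8→Rossi.
Total: 20 + 30 + 36 + 28 + 18 + 20 + 22 + 28 + 22 = $224.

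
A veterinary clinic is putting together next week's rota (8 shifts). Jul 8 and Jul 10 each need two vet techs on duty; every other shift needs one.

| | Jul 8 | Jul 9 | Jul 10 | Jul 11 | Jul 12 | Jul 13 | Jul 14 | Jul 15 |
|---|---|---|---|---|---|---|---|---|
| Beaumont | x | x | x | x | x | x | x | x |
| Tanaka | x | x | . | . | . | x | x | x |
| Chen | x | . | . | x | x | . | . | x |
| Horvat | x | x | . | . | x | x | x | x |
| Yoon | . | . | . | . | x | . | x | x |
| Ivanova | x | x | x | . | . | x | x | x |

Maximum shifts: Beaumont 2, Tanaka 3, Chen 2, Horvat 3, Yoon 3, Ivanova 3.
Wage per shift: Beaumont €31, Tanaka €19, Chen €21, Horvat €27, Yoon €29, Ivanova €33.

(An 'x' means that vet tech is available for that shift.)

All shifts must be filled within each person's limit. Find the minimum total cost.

Jul 10 can only be covered by Beaumont and Ivanova, so that assignment is forced.
Picking the cheapest available vet tech for each shift independently would cost €222, but that ignores the shift limits.
An optimal schedule: Jul 8→Tanaka+Horvat, Jul 9→Tanaka, Jul 10→Beaumont+Ivanova, Jul 11→Chen, Jul 12→Chen, Jul 13→Tanaka, Jul 14→Horvat, Jul 15→Horvat.
Total: 19 + 27 + 19 + 31 + 33 + 21 + 21 + 19 + 27 + 27 = €244.

€244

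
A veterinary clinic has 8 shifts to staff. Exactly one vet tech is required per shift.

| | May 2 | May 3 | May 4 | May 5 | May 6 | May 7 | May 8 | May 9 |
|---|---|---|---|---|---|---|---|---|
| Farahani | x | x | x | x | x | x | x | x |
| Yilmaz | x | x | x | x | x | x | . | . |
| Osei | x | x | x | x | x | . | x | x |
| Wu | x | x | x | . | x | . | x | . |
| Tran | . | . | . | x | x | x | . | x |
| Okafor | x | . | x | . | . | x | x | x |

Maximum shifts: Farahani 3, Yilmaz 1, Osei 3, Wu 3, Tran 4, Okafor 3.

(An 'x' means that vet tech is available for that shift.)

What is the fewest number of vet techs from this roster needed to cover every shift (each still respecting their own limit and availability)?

3

8 slots to fill and no one can take more than 4, so at least ⌈8/4⌉ = 2 vet techs are needed.
Any 2 vet techs together have capacity at most 4+3 = 7 < 8 slots, so 2 can never suffice.
Farahani, Yilmaz, and Tran alone can cover everything: May 2→Farahani, May 3→Farahani, May 4→Yilmaz, May 5→Tran, May 6→Tran, May 7→Tran, May 8→Farahani, May 9→Tran.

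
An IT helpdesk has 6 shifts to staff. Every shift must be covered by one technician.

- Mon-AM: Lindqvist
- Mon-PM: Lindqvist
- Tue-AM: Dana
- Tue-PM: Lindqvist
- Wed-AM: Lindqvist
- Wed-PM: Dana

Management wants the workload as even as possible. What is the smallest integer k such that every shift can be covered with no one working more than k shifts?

With 2 technicians and 6 worker-slots to fill, someone must work at least ⌈6/2⌉ = 3 shifts, so k ≥ 3.
k = 3 fails: Shifts {Mon-AM, Mon-PM, Tue-PM, Wed-AM} need 4 worker-slots in total, but the technicians available for any of those shifts (Lindqvist) can supply at most 3 among them. So no valid schedule exists.
k = 4 works: Mon-AM→Lindqvist, Mon-PM→Lindqvist, Tue-AM→Dana, Tue-PM→Lindqvist, Wed-AM→Lindqvist, Wed-PM→Dana.
Loads: Lindqvist 4, Dana 2 — all ≤ 4.

4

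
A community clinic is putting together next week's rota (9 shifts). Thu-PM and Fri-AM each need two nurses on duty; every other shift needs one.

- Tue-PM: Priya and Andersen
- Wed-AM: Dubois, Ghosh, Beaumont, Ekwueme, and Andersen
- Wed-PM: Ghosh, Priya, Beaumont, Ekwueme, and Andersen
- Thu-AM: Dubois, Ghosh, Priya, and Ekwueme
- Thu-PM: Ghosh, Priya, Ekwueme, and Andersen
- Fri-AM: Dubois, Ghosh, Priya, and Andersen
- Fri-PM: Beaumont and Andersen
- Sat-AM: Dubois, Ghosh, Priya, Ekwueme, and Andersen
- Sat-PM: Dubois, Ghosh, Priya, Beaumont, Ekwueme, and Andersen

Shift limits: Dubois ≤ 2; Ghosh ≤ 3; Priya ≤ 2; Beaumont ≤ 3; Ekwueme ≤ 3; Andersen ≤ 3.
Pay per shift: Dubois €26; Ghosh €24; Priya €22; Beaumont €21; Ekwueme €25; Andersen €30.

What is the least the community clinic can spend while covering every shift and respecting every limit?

Picking the cheapest available nurse for each shift independently would cost €242, but that ignores the shift limits.
An optimal schedule: Tue-PM→Priya, Wed-AM→Beaumont, Wed-PM→Beaumont, Thu-AM→Ghosh, Thu-PM→Ghosh+Ekwueme, Fri-AM→Priya+Ghosh, Fri-PM→Beaumont, Sat-AM→Ekwueme, Sat-PM→Ekwueme.
Total: 22 + 21 + 21 + 24 + 24 + 25 + 22 + 24 + 21 + 25 + 25 = €254.

€254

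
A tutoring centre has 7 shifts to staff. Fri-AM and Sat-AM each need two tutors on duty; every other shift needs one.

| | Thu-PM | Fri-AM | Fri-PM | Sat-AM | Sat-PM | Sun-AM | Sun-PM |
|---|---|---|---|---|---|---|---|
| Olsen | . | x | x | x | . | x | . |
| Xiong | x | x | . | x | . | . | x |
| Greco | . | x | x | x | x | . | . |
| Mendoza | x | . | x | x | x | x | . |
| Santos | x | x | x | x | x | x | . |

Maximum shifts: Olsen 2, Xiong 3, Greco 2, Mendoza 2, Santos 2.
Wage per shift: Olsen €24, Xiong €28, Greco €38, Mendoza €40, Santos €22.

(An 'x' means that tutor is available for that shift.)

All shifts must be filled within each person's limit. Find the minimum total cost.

€252

Sun-PM can only be covered by Xiong, so that assignment is forced.
Picking the cheapest available tutor for each shift independently would cost €208, but that ignores the shift limits.
An optimal schedule: Thu-PM→Santos, Fri-AM→Xiong+Greco, Fri-PM→Olsen, Sat-AM→Xiong+Greco, Sat-PM→Santos, Sun-AM→Olsen, Sun-PM→Xiong.
Total: 22 + 28 + 38 + 24 + 28 + 38 + 22 + 24 + 28 = €252.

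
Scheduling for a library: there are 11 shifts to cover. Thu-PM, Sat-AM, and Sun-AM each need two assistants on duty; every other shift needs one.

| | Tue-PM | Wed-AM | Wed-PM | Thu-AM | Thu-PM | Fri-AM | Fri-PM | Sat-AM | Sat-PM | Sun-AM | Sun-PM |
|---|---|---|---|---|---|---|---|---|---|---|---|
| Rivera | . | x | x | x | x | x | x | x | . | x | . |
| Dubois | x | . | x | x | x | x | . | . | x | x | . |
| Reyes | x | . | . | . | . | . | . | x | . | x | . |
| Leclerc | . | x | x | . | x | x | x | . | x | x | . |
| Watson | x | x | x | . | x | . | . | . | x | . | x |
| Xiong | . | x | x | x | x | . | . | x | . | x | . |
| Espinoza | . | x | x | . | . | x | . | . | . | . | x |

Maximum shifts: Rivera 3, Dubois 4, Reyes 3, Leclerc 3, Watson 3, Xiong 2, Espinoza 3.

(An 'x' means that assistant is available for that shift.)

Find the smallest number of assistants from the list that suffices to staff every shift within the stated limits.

5

14 slots to fill and no one can take more than 4, so at least ⌈14/4⌉ = 4 assistants are needed.
Any 4 assistants together have capacity at most 4+3+3+3 = 13 < 14 slots, so 4 can never suffice.
Rivera, Dubois, Reyes, Leclerc, and Watson alone can cover everything: Tue-PM→Dubois, Wed-AM→Leclerc, Wed-PM→Dubois, Thu-AM→Rivera, Thu-PM→Leclerc+Watson, Fri-AM→Dubois, Fri-PM→Rivera, Sat-AM→Rivera+Reyes, Sat-PM→Dubois, Sun-AM→Reyes+Leclerc, Sun-PM→Watson.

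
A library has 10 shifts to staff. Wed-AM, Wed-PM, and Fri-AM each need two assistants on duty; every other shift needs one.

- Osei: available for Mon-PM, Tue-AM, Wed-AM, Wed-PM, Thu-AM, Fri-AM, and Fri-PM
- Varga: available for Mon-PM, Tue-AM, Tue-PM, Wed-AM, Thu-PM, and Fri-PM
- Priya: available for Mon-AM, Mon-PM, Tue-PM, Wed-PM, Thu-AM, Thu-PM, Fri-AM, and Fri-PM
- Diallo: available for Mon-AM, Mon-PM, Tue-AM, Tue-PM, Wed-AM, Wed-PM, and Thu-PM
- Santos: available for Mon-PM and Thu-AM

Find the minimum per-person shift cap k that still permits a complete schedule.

With 5 assistants and 13 worker-slots to fill, someone must work at least ⌈13/5⌉ = 3 shifts, so k ≥ 3.
k = 3 works: Mon-AM→Priya, Mon-PM→Diallo, Tue-AM→Osei, Tue-PM→Varga, Wed-AM→Osei+Varga, Wed-PM→Priya+Diallo, Thu-AM→Santos, Thu-PM→Diallo, Fri-AM→Osei+Priya, Fri-PM→Varga.
Loads: Osei 3, Varga 3, Priya 3, Diallo 3, Santos 1 — all ≤ 3.

3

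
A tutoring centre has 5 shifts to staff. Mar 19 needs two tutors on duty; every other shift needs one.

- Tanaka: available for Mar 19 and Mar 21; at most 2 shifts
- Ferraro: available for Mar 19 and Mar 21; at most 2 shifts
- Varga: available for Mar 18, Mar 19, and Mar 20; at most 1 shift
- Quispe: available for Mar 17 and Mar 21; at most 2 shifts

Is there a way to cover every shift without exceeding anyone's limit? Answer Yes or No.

No

Total capacity is 7 and 6 slots are needed, so capacity alone doesn't rule it out.
Shifts {Mar 18, Mar 20} need 2 worker-slots in total, but the tutors available for any of those shifts (Varga) can supply at most 1 among them. So no valid schedule exists.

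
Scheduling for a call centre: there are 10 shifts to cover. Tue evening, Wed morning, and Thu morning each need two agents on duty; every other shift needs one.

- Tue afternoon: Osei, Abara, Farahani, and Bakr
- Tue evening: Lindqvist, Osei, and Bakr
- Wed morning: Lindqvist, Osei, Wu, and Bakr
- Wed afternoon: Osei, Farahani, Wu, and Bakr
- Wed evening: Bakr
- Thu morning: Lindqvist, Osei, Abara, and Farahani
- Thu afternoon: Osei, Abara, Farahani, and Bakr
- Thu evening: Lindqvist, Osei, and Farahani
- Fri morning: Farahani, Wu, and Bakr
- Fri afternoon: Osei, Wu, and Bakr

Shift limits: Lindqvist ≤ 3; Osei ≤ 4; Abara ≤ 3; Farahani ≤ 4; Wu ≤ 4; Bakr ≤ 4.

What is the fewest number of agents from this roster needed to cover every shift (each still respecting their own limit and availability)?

13 slots to fill and no one can take more than 4, so at least ⌈13/4⌉ = 4 agents are needed.
Lindqvist, Osei, Abara, and Bakr alone can cover everything: Tue afternoon→Osei, Tue evening→Lindqvist+Bakr, Wed morning→Lindqvist+Bakr, Wed afternoon→Osei, Wed evening→Bakr, Thu morning→Osei+Abara, Thu afternoon→Abara, Thu evening→Lindqvist, Fri morning→Bakr, Fri afternoon→Osei.

4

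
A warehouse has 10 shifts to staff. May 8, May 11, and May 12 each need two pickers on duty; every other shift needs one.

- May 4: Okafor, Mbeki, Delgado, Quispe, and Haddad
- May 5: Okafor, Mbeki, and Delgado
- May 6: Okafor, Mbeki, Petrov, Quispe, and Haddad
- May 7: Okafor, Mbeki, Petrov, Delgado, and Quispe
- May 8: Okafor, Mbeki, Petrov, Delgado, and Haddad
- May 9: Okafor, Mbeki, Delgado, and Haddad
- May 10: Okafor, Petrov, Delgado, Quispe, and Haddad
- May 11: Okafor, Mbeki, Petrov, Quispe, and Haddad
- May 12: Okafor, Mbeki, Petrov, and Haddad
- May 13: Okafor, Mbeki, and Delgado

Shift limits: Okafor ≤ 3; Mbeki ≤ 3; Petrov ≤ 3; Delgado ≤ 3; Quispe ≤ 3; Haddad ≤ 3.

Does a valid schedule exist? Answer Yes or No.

One valid schedule: May 4→Mbeki, May 5→Okafor, May 6→Mbeki, May 7→Mbeki, May 8→Petrov+Delgado, May 9→Okafor, May 10→Petrov, May 11→Quispe+Haddad, May 12→Petrov+Haddad, May 13→Okafor.
Loads: Okafor 3/3, Mbeki 3/3, Petrov 3/3, Delgado 1/3, Quispe 1/3, Haddad 2/3 — all within limits.

Yes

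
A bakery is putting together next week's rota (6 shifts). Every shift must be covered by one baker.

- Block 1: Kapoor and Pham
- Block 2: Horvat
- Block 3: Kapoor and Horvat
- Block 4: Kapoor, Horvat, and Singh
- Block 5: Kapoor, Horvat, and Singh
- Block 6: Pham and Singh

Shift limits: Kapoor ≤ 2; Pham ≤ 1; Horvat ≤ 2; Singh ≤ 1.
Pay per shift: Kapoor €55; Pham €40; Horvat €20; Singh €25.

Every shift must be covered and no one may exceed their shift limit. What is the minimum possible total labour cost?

Block 2 can only be covered by Horvat, so that assignment is forced.
Picking the cheapest available baker for each shift independently would cost €145, but that ignores the shift limits.
An optimal schedule: Block 1→Kapoor, Block 2→Horvat, Block 3→Kapoor, Block 4→Horvat, Block 5→Singh, Block 6→Pham.
Total: 55 + 20 + 55 + 20 + 25 + 40 = €215.

€215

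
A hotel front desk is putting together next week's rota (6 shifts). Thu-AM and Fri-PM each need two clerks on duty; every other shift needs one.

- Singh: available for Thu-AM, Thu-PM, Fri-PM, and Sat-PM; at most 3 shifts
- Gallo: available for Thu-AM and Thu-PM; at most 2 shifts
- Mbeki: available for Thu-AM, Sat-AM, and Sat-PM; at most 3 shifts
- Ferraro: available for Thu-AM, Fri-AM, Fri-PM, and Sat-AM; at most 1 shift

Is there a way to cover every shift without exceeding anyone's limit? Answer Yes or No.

No

Total capacity is 9 and 8 slots are needed, so capacity alone doesn't rule it out.
Shifts {Fri-AM, Fri-PM} need 3 worker-slots in total, but the clerks available for any of those shifts (Singh and Ferraro) can supply at most 2 among them. So no valid schedule exists.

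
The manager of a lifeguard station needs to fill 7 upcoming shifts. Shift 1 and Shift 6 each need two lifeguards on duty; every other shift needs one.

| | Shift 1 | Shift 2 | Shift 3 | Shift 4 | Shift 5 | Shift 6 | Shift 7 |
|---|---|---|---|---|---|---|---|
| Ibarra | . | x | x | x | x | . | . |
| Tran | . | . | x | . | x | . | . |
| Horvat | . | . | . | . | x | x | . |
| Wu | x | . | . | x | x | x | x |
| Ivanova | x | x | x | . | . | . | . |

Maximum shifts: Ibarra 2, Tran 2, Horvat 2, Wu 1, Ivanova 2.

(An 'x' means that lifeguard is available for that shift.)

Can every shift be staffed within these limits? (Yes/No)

Total capacity is 9 and 9 slots are needed, so capacity alone doesn't rule it out.
Shifts {Shift 1, Shift 6} need 4 worker-slots in total, but the lifeguards available for any of those shifts (Horvat, Wu, and Ivanova) can supply at most 3 among them. So no valid schedule exists.

No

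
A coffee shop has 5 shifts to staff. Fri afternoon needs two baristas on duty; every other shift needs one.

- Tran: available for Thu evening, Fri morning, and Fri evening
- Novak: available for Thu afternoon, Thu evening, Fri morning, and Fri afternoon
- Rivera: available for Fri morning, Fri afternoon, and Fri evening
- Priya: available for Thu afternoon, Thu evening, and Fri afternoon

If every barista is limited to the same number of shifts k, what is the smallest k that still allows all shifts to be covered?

With 4 baristas and 6 worker-slots to fill, someone must work at least ⌈6/4⌉ = 2 shifts, so k ≥ 2.
k = 2 works: Thu afternoon→Novak, Thu evening→Tran, Fri morning→Novak, Fri afternoon→Rivera+Priya, Fri evening→Tran.
Loads: Tran 2, Novak 2, Rivera 1, Priya 1 — all ≤ 2.

2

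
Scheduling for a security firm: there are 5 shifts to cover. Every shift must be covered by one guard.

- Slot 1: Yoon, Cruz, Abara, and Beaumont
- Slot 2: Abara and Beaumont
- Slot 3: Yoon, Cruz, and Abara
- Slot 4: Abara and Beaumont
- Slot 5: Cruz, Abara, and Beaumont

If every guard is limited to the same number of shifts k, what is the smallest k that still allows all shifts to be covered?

With 4 guards and 5 worker-slots to fill, someone must work at least ⌈5/4⌉ = 2 shifts, so k ≥ 2.
k = 2 works: Slot 1→Yoon, Slot 2→Abara, Slot 3→Yoon, Slot 4→Abara, Slot 5→Cruz.
Loads: Yoon 2, Cruz 1, Abara 2, Beaumont 0 — all ≤ 2.

2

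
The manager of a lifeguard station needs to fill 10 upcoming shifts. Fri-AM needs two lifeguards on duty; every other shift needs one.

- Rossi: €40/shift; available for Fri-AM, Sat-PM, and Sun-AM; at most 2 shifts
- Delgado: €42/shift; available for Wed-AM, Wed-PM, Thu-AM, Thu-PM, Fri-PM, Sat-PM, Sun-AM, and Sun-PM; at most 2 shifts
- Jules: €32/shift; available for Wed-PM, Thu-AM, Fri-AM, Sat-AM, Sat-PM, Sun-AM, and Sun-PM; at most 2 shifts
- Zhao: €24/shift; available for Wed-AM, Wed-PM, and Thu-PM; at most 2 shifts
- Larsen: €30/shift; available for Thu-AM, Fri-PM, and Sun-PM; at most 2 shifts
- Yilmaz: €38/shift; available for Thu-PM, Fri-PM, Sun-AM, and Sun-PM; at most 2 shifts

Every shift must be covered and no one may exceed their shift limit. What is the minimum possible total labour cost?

Fri-AM can only be covered by Rossi and Jules, so that assignment is forced.
Sat-AM can only be covered by Jules, so that assignment is forced.
Picking the cheapest available lifeguard for each shift independently would cost €330, but that ignores the shift limits.
An optimal schedule: Wed-AM→Zhao, Wed-PM→Zhao, Thu-AM→Larsen, Thu-PM→Yilmaz, Fri-AM→Jules+Rossi, Fri-PM→Larsen, Sat-AM→Jules, Sat-PM→Rossi, Sun-AM→Yilmaz, Sun-PM→Delgado.
Total: 24 + 24 + 30 + 38 + 32 + 40 + 30 + 32 + 40 + 38 + 42 = €370.

€370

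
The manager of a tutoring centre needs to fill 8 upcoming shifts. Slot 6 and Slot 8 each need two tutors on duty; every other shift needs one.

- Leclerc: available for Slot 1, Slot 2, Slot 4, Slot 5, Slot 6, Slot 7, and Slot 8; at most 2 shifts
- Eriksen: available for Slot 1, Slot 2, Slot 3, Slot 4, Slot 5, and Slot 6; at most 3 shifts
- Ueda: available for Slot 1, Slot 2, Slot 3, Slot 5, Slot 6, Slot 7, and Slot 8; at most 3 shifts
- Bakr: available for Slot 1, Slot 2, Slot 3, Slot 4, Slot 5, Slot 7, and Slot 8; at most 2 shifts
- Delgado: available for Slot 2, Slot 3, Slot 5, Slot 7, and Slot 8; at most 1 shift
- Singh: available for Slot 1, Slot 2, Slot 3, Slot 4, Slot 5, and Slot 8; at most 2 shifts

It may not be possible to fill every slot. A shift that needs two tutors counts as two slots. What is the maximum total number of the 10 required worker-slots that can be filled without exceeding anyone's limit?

10

Total capacity across all tutors is 2+3+3+2+1+2 = 13, and 10 slots are needed, so at most 10 can be filled.
An assignment achieving 10: Slot 1→Eriksen, Slot 2→Ueda, Slot 3→Eriksen, Slot 4→Leclerc, Slot 5→Bakr, Slot 6→Leclerc+Eriksen, Slot 7→Ueda, Slot 8→Ueda+Bakr.
Loads: Leclerc 2/2, Eriksen 3/3, Ueda 3/3, Bakr 2/2, Delgado 0/1, Singh 0/2.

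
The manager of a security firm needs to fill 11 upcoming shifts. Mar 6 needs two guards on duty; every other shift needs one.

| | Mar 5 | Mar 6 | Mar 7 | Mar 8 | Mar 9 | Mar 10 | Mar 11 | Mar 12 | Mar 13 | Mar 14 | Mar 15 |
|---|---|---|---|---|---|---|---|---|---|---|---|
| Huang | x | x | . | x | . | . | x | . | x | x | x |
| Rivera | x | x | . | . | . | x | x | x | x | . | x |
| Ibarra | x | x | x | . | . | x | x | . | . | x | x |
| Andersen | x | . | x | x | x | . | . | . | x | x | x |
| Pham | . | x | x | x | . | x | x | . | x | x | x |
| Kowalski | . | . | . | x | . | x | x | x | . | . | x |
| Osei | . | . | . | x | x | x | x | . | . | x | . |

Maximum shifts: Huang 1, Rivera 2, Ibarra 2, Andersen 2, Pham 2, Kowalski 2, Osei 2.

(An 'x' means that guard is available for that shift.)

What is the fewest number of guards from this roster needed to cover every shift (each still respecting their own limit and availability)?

12 slots to fill and no one can take more than 2, so at least ⌈12/2⌉ = 6 guards are needed.
Rivera, Ibarra, Andersen, Pham, Kowalski, and Osei alone can cover everything: Mar 5→Rivera, Mar 6→Ibarra+Pham, Mar 7→Ibarra, Mar 8→Pham, Mar 9→Andersen, Mar 10→Kowalski, Mar 11→Osei, Mar 12→Rivera, Mar 13→Andersen, Mar 14→Osei, Mar 15→Kowalski.

6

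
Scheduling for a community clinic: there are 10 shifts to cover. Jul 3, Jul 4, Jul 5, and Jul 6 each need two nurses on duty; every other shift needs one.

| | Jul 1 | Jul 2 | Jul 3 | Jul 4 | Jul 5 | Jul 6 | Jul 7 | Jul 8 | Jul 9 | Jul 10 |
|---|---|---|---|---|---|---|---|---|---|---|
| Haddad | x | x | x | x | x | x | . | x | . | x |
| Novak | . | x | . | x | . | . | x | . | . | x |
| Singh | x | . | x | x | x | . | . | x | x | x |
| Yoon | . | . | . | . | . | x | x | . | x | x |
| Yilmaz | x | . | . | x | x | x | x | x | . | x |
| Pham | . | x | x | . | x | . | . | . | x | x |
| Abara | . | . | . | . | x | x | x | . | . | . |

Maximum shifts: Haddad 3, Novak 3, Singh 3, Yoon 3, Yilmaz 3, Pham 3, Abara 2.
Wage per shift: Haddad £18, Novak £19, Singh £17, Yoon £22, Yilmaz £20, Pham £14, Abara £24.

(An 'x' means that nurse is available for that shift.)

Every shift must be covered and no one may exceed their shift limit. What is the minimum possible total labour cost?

£244

Picking the cheapest available nurse for each shift independently would cost £230, but that ignores the shift limits.
An optimal schedule: Jul 1→Singh, Jul 2→Pham, Jul 3→Pham+Singh, Jul 4→Haddad+Novak, Jul 5→Haddad+Yilmaz, Jul 6→Haddad+Yilmaz, Jul 7→Novak, Jul 8→Singh, Jul 9→Pham, Jul 10→Novak.
Total: 17 + 14 + 14 + 17 + 18 + 19 + 18 + 20 + 18 + 20 + 19 + 17 + 14 + 19 = £244.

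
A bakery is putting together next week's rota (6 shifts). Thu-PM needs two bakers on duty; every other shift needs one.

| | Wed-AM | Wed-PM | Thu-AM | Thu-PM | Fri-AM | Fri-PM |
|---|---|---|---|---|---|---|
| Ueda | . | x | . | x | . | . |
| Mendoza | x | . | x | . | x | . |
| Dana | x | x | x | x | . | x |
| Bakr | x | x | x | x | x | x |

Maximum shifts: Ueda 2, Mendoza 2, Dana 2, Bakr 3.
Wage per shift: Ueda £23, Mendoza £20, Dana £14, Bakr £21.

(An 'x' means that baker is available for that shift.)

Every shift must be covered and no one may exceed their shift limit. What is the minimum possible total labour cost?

Picking the cheapest available baker for each shift independently would cost £111, but that ignores the shift limits.
An optimal schedule: Wed-AM→Mendoza, Wed-PM→Bakr, Thu-AM→Bakr, Thu-PM→Dana+Bakr, Fri-AM→Mendoza, Fri-PM→Dana.
Total: 20 + 21 + 21 + 14 + 21 + 20 + 14 = £131.

£131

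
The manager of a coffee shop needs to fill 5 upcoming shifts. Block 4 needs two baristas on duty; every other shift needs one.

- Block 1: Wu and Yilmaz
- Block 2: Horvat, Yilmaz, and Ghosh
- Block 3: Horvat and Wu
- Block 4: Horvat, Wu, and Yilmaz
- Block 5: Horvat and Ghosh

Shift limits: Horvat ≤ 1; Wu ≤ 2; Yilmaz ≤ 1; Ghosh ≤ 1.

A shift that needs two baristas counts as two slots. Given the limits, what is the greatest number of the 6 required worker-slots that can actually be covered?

5

Total capacity across all baristas is 1+2+1+1 = 5, and 6 slots are needed, so at most 5 can be filled.
An assignment achieving 5: Block 1→Wu, Block 2→Yilmaz, Block 3→Horvat, Block 4→Wu, Block 5→Ghosh.
Loads: Horvat 1/1, Wu 2/2, Yilmaz 1/1, Ghosh 1/1.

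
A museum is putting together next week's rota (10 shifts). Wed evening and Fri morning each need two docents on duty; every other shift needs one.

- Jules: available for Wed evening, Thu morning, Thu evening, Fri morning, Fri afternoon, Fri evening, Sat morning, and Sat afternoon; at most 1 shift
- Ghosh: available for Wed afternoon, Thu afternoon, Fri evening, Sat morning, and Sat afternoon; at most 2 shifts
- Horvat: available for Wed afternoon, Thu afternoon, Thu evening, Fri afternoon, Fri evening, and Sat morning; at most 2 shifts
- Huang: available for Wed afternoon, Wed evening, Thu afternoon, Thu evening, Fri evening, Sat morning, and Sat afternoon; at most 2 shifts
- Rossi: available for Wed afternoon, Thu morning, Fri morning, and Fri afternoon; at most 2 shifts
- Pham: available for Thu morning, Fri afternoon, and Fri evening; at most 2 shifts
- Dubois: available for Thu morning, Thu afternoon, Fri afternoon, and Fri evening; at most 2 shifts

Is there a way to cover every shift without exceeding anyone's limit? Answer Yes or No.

Total capacity is 13 and 12 slots are needed, so capacity alone doesn't rule it out.
Shifts {Wed evening, Fri morning} need 4 worker-slots in total, but the docents available for any of those shifts (Jules, Huang, and Rossi) can supply at most 3 among them. So no valid schedule exists.

No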